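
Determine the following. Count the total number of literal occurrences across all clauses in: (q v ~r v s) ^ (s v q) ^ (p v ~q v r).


Counting literals in each clause:
Clause 1: 3 literal(s)
Clause 2: 2 literal(s)
Clause 3: 3 literal(s)
Total = 8

8


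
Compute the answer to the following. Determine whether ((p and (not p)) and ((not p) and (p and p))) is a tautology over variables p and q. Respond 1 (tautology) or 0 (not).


Check all 4 assignments:
p=0, q=0: 0
p=0, q=1: 0
p=1, q=0: 0
p=1, q=1: 0
Satisfying count = 0/4.
Tautology iff count = 4: no.

0


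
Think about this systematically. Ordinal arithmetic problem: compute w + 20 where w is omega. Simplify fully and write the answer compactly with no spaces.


Compute w + 20.
Ordinal + is associative but NOT commutative; for finite n>0, n + w = w but w + n stays w+n.
w + 20 is already in normal form (a successor ordinal beyond w).
Result = w+20

w+20


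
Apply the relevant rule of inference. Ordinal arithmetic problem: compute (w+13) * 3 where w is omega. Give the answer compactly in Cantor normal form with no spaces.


Compute (w+13) * 3.
Ordinal * is associative and left-distributive over +, but NOT commutative; for finite n>1, n*w = w but w*n stays w*n.
(w+13) * 3 = (w+13) repeated 3 times. Each intermediate +13 is absorbed by the following w; only the last survives: w*3+13.
Result = w*3+13

w*3+13


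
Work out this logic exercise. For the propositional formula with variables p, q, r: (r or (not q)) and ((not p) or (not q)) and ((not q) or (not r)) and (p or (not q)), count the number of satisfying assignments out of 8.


Evaluate all 8 assignments for p, q, r:
p=0, q=0, r=0: 1
p=0, q=0, r=1: 1
p=0, q=1, r=0: 0
p=0, q=1, r=1: 0
p=1, q=0, r=0: 1
p=1, q=0, r=1: 1
p=1, q=1, r=0: 0
p=1, q=1, r=1: 0
Satisfying count = 4

4


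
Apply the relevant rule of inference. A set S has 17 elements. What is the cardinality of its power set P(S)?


The power set of a set with n elements has 2^n elements.
|P(S)| = 2^17 = 131072

131072


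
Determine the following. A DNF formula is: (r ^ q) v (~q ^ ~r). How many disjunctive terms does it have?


A DNF formula is a disjunction of terms (conjunctions).
Terms are separated by v.
Counting the disjuncts: 2 terms.

2


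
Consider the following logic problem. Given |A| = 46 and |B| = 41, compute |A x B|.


The Cartesian product A x B contains all ordered pairs (a, b).
|A x B| = |A| * |B| = 46 * 41 = 1886

1886


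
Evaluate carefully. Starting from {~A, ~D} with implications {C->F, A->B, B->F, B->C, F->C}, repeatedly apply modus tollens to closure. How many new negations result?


Initial negated facts: {~A, ~D}
Apply modus tollens to closure:
  (no implication fires)
Final negated: {~A, ~D}
New negations: {(none)}
Count = 0

0


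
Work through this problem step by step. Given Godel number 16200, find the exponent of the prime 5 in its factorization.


Factorize 16200 by dividing by 5 repeatedly.
Division steps: 5 divides 16200 exactly 2 time(s).
Exponent of 5 = 2

2


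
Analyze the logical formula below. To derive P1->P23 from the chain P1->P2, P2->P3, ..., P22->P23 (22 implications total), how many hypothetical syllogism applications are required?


With 22 implications in a chain connecting 23 propositions:
P1->P2, P2->P3, ..., P22->P23
Steps needed = (number of implications) - 1 = 22 - 1 = 21

21


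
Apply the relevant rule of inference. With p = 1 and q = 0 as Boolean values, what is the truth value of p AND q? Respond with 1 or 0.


p = 1, q = 0
Operation: p AND q
Evaluate: 1 AND 0 = 0

0


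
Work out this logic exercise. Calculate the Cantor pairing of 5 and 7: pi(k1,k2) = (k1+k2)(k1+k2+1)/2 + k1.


k1 + k2 = 12
(k1+k2)(k1+k2+1)/2 = 12 * 13 / 2 = 78
pi = 78 + 5 = 83

83


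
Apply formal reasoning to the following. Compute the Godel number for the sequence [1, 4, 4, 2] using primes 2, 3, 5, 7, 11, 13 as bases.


Encode each element as an exponent of the corresponding prime:
  2^1 = 2
  3^4 = 81
  5^4 = 625
  7^2 = 49
Product = 2 * 81 * 625 * 49 = 4961250

4961250


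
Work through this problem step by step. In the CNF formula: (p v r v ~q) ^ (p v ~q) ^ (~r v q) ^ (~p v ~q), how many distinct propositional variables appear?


Identify each variable that appears in the formula.
Variables found: p, q, r
Count = 3

3


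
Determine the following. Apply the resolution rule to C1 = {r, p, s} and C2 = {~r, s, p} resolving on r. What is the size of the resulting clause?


Remove r from C1 and ~r from C2.
C1 remainder: {p, s}
C2 remainder: {s, p}
Union (resolvent): {p, s}
Resolvent has 2 literal(s).

2


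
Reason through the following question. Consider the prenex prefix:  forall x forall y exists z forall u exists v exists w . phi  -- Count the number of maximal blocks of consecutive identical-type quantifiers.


Quantifier-type sequence: A A E A E E  (A=forall, E=exists)
Group into maximal same-type runs:
  Ax2 | Ex1 | Ax1 | Ex2
Number of blocks = 4

4


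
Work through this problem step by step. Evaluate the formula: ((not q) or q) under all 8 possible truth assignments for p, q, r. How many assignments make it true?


Check all 8 assignments:
p=0, q=0, r=0: 1
p=0, q=0, r=1: 1
p=0, q=1, r=0: 1
p=0, q=1, r=1: 1
p=1, q=0, r=0: 1
p=1, q=0, r=1: 1
p=1, q=1, r=0: 1
p=1, q=1, r=1: 1
Count of True = 8

8


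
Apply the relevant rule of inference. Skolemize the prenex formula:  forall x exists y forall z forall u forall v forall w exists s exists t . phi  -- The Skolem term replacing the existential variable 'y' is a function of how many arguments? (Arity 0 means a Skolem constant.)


Quantifier prefix: forall x exists y forall z forall u forall v forall w exists s exists t
'y' is existentially quantified at position 2.
Universal variables preceding it: x
Skolem function arity = 1

1


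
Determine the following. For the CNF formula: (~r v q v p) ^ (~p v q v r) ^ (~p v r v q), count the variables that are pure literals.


Check each variable for pure literal status:
p: mixed (not pure)
q: pure positive
r: mixed (not pure)
Pure literal count = 1

1


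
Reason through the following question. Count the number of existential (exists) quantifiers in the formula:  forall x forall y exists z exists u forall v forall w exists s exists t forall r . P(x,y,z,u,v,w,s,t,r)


Quantifier prefix: forall x forall y exists z exists u forall v forall w exists s exists t forall r
Mark each quantifier type:
  U U E E U U E E U
Universal count = 5, Existential count = 4
Asked for existential (exists) quantifiers: 4

4


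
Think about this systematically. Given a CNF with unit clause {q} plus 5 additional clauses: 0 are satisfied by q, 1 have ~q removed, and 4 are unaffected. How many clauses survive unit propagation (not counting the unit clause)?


Satisfied (removed): 0
Shortened (remain): 1
Unchanged (remain): 4
Remaining = 1 + 4 = 5

5


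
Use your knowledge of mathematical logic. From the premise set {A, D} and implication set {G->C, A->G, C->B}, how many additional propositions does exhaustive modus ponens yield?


Initial facts: {A, D}
Apply modus ponens to closure:
  A and A->G  =>  G
  G and G->C  =>  C
  C and C->B  =>  B
Final known: {A, B, C, D, G}
New propositions: {B, C, G}
Count = 3

3


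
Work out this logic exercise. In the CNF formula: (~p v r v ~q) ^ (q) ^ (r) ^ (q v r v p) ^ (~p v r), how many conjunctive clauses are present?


A CNF formula is a conjunction of clauses.
Clauses are separated by ^.
Counting the conjuncts: 5 clauses.

5


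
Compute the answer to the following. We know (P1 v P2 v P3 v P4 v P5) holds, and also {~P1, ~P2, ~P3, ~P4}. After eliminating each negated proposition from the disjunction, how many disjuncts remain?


Original disjuncts (5): P1, P2, P3, P4, P5
Negated (eliminate): ~P1, ~P2, ~P3, ~P4
Remaining disjuncts: P5
Count = 5 - 4 = 1

1


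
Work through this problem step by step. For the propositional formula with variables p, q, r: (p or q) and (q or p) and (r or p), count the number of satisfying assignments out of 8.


Evaluate all 8 assignments for p, q, r:
p=0, q=0, r=0: 0
p=0, q=0, r=1: 0
p=0, q=1, r=0: 0
p=0, q=1, r=1: 1
p=1, q=0, r=0: 1
p=1, q=0, r=1: 1
p=1, q=1, r=0: 1
p=1, q=1, r=1: 1
Satisfying count = 5

5


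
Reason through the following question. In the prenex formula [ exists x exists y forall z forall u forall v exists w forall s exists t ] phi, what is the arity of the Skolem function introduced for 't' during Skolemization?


Quantifier prefix: exists x exists y forall z forall u forall v exists w forall s exists t
't' is existentially quantified at position 8.
Universal variables preceding it: z, u, v, s
Skolem function arity = 4

4


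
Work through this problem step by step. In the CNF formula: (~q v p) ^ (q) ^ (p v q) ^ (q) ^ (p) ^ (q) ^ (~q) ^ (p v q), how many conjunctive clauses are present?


A CNF formula is a conjunction of clauses.
Clauses are separated by ^.
Counting the conjuncts: 8 clauses.

8


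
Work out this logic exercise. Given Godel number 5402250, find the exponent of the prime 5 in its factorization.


Factorize 5402250 by dividing by 5 repeatedly.
Division steps: 5 divides 5402250 exactly 3 time(s).
Exponent of 5 = 3

3


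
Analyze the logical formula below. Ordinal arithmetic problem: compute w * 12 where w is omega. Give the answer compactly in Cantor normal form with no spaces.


Compute w * 12.
Ordinal * is associative and left-distributive over +, but NOT commutative; for finite n>1, n*w = w but w*n stays w*n.
w * 12 means 12 copies of w concatenated: w*12.
Result = w*12

w*12


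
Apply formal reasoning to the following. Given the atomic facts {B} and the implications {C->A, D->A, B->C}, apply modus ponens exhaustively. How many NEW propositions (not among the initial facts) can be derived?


Initial facts: {B}
Apply modus ponens to closure:
  B and B->C  =>  C
  C and C->A  =>  A
Final known: {A, B, C}
New propositions: {A, C}
Count = 2

2


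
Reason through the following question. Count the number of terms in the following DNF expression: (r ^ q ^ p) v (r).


A DNF formula is a disjunction of terms (conjunctions).
Terms are separated by v.
Counting the disjuncts: 2 terms.

2


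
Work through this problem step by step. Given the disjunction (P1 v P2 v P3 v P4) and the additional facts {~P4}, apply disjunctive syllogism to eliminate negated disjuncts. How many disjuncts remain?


Original disjuncts (4): P1, P2, P3, P4
Negated (eliminate): ~P4
Remaining disjuncts: P1, P2, P3
Count = 4 - 1 = 3

3


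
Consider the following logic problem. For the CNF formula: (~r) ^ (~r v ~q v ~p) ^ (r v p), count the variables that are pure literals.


Check each variable for pure literal status:
p: mixed (not pure)
q: pure negative
r: mixed (not pure)
Pure literal count = 1

1


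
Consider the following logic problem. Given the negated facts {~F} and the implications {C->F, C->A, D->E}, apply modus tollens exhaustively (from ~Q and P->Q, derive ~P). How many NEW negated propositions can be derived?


Initial negated facts: {~F}
Apply modus tollens to closure:
  ~F and C->F  =>  ~C
Final negated: {~C, ~F}
New negations: {~C}
Count = 1

1


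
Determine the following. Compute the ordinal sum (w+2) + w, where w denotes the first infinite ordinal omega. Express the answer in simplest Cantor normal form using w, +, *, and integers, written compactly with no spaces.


Compute (w+2) + w.
Ordinal + is associative but NOT commutative; for finite n>0, n + w = w but w + n stays w+n.
(w+2) + w = w + (2+w) = w + w = w*2 (the finite tail 2 is absorbed by the right w).
Result = w*2

w*2


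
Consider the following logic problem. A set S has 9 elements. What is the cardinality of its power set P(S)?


The power set of a set with n elements has 2^n elements.
|P(S)| = 2^9 = 512

512


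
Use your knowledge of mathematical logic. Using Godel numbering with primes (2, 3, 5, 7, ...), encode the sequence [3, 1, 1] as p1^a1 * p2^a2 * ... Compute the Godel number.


Encode each element as an exponent of the corresponding prime:
  2^3 = 8
  3^1 = 3
  5^1 = 5
Product = 8 * 3 * 5 = 120

120


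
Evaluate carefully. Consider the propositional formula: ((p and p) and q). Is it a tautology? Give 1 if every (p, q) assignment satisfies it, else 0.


Check all 4 assignments:
p=0, q=0: 0
p=0, q=1: 0
p=1, q=0: 0
p=1, q=1: 1
Satisfying count = 1/4.
Tautology iff count = 4: no.

0


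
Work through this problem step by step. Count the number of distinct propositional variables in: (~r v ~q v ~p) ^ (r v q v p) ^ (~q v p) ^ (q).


Identify each variable that appears in the formula.
Variables found: p, q, r
Count = 3

3


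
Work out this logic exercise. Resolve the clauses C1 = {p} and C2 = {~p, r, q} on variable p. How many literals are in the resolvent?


Remove p from C1 and ~p from C2.
C1 remainder: {}
C2 remainder: {r, q}
Union (resolvent): {q, r}
Resolvent has 2 literal(s).

2


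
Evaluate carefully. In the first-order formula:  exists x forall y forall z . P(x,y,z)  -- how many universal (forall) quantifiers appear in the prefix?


Quantifier prefix: exists x forall y forall z
Mark each quantifier type:
  E U U
Universal count = 2, Existential count = 1
Asked for universal (forall) quantifiers: 2

2


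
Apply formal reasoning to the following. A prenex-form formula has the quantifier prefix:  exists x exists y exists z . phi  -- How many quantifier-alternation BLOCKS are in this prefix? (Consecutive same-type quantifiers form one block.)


Quantifier-type sequence: E E E  (A=forall, E=exists)
Group into maximal same-type runs:
  Ex3
Number of blocks = 1

1


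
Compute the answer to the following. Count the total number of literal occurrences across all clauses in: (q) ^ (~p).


Counting literals in each clause:
Clause 1: 1 literal(s)
Clause 2: 1 literal(s)
Total = 2

2


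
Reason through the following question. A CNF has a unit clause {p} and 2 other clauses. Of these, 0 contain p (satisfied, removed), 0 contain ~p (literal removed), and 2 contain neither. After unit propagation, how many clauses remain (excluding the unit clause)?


Satisfied (removed): 0
Shortened (remain): 0
Unchanged (remain): 2
Remaining = 0 + 2 = 2

2


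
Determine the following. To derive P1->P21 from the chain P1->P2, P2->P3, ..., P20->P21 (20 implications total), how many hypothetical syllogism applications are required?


With 20 implications in a chain connecting 21 propositions:
P1->P2, P2->P3, ..., P20->P21
Steps needed = (number of implications) - 1 = 20 - 1 = 19

19


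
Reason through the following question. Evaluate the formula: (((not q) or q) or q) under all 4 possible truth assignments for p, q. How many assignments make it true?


Check all 4 assignments:
p=0, q=0: 1
p=0, q=1: 1
p=1, q=0: 1
p=1, q=1: 1
Count of True = 4

4


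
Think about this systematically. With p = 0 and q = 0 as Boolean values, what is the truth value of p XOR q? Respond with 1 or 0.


p = 0, q = 0
Operation: p XOR q
Evaluate: 0 XOR 0 = 0

0


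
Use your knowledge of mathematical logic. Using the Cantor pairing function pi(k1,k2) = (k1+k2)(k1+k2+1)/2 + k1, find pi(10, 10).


k1 + k2 = 20
(k1+k2)(k1+k2+1)/2 = 20 * 21 / 2 = 210
pi = 210 + 10 = 220

220


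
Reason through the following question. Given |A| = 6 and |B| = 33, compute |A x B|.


The Cartesian product A x B contains all ordered pairs (a, b).
|A x B| = |A| * |B| = 6 * 33 = 198

198


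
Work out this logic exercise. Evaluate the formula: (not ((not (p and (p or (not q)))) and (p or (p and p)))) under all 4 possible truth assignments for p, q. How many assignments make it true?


Check all 4 assignments:
p=0, q=0: 1
p=0, q=1: 1
p=1, q=0: 1
p=1, q=1: 1
Count of True = 4

4


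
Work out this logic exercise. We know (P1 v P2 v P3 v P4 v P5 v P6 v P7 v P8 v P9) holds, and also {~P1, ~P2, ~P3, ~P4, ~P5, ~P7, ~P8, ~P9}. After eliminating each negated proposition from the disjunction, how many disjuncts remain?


Original disjuncts (9): P1, P2, P3, P4, P5, P6, P7, P8, P9
Negated (eliminate): ~P1, ~P2, ~P3, ~P4, ~P5, ~P7, ~P8, ~P9
Remaining disjuncts: P6
Count = 9 - 8 = 1

1


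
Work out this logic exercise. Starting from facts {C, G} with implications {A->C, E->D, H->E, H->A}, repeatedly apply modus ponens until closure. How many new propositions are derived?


Initial facts: {C, G}
Apply modus ponens to closure:
  (no implication fires)
Final known: {C, G}
New propositions: {(none)}
Count = 0

0


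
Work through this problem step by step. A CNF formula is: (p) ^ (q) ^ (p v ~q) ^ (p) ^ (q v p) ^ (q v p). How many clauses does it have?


A CNF formula is a conjunction of clauses.
Clauses are separated by ^.
Counting the conjuncts: 6 clauses.

6


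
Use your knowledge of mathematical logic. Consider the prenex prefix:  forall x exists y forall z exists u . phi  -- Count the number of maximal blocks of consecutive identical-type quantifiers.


Quantifier-type sequence: A E A E  (A=forall, E=exists)
Group into maximal same-type runs:
  Ax1 | Ex1 | Ax1 | Ex1
Number of blocks = 4

4


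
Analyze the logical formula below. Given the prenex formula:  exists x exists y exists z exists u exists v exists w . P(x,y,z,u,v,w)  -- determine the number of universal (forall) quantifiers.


Quantifier prefix: exists x exists y exists z exists u exists v exists w
Mark each quantifier type:
  E E E E E E
Universal count = 0, Existential count = 6
Asked for universal (forall) quantifiers: 0

0


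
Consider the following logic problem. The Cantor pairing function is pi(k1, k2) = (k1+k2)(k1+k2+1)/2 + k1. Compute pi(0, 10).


k1 + k2 = 10
(k1+k2)(k1+k2+1)/2 = 10 * 11 / 2 = 55
pi = 55 + 0 = 55

55


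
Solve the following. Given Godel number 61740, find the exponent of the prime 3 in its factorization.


Factorize 61740 by dividing by 3 repeatedly.
Division steps: 3 divides 61740 exactly 2 time(s).
Exponent of 3 = 2

2


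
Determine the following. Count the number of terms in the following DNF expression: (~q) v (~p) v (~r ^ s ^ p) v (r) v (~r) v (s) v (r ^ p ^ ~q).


A DNF formula is a disjunction of terms (conjunctions).
Terms are separated by v.
Counting the disjuncts: 7 terms.

7


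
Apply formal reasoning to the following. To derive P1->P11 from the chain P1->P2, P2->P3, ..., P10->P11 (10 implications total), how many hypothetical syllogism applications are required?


With 10 implications in a chain connecting 11 propositions:
P1->P2, P2->P3, ..., P10->P11
Steps needed = (number of implications) - 1 = 10 - 1 = 9

9


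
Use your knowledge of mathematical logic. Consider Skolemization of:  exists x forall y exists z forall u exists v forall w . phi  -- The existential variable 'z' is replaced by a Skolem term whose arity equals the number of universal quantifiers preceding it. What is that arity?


Quantifier prefix: exists x forall y exists z forall u exists v forall w
'z' is existentially quantified at position 3.
Universal variables preceding it: y
Skolem function arity = 1

1


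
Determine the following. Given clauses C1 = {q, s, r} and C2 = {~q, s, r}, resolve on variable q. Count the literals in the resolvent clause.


Remove q from C1 and ~q from C2.
C1 remainder: {s, r}
C2 remainder: {s, r}
Union (resolvent): {r, s}
Resolvent has 2 literal(s).

2


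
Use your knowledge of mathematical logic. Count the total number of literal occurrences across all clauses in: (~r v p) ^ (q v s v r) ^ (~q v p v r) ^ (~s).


Counting literals in each clause:
Clause 1: 2 literal(s)
Clause 2: 3 literal(s)
Clause 3: 3 literal(s)
Clause 4: 1 literal(s)
Total = 9

9


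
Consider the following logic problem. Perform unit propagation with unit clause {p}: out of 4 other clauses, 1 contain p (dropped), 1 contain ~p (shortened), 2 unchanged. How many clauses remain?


Satisfied (removed): 1
Shortened (remain): 1
Unchanged (remain): 2
Remaining = 1 + 2 = 3

3


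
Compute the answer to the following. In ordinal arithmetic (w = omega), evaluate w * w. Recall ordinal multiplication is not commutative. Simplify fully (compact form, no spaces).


Compute w * w.
Ordinal * is associative and left-distributive over +, but NOT commutative; for finite n>1, n*w = w but w*n stays w*n.
w * w = w^2 by definition.
Result = w^2

w^2


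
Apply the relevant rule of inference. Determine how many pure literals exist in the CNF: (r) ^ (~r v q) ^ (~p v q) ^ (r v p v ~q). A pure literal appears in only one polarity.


Check each variable for pure literal status:
p: mixed (not pure)
q: mixed (not pure)
r: mixed (not pure)
Pure literal count = 0

0


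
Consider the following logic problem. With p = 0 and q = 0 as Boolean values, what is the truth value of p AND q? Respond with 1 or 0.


p = 0, q = 0
Operation: p AND q
Evaluate: 0 AND 0 = 0

0


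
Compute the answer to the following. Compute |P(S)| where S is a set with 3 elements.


The power set of a set with n elements has 2^n elements.
|P(S)| = 2^3 = 8

8


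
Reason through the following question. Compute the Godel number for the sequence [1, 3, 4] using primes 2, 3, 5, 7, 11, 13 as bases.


Encode each element as an exponent of the corresponding prime:
  2^1 = 2
  3^3 = 27
  5^4 = 625
Product = 2 * 27 * 625 = 33750

33750


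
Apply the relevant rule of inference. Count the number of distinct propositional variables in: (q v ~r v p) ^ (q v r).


Identify each variable that appears in the formula.
Variables found: p, q, r
Count = 3

3


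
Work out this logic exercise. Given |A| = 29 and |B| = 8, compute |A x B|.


The Cartesian product A x B contains all ordered pairs (a, b).
|A x B| = |A| * |B| = 29 * 8 = 232

232


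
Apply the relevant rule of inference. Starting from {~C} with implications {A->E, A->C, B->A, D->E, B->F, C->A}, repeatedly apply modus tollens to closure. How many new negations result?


Initial negated facts: {~C}
Apply modus tollens to closure:
  ~C and A->C  =>  ~A
  ~A and B->A  =>  ~B
Final negated: {~A, ~B, ~C}
New negations: {~A, ~B}
Count = 2

2


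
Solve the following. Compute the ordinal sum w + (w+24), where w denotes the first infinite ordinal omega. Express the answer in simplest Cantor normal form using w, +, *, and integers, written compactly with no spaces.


Compute w + (w+24).
Ordinal + is associative but NOT commutative; for finite n>0, n + w = w but w + n stays w+n.
w + (w+24) = (w+w) + 24 = w*2+24.
Result = w*2+24

w*2+24


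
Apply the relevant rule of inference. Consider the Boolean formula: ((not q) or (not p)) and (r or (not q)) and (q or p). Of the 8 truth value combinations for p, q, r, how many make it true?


Evaluate all 8 assignments for p, q, r:
p=0, q=0, r=0: 0
p=0, q=0, r=1: 0
p=0, q=1, r=0: 0
p=0, q=1, r=1: 1
p=1, q=0, r=0: 1
p=1, q=0, r=1: 1
p=1, q=1, r=0: 0
p=1, q=1, r=1: 0
Satisfying count = 3

3


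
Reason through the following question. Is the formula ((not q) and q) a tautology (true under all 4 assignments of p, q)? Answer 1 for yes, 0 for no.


Check all 4 assignments:
p=0, q=0: 0
p=0, q=1: 0
p=1, q=0: 0
p=1, q=1: 0
Satisfying count = 0/4.
Tautology iff count = 4: no.

0


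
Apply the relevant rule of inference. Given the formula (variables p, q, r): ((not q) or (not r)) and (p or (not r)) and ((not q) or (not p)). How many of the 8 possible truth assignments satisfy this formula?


Evaluate all 8 assignments for p, q, r:
p=0, q=0, r=0: 1
p=0, q=0, r=1: 0
p=0, q=1, r=0: 1
p=0, q=1, r=1: 0
p=1, q=0, r=0: 1
p=1, q=0, r=1: 1
p=1, q=1, r=0: 0
p=1, q=1, r=1: 0
Satisfying count = 4

4


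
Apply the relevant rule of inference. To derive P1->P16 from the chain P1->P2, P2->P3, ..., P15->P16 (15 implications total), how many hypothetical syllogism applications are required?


With 15 implications in a chain connecting 16 propositions:
P1->P2, P2->P3, ..., P15->P16
Steps needed = (number of implications) - 1 = 15 - 1 = 14

14


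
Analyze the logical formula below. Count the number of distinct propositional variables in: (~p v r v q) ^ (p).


Identify each variable that appears in the formula.
Variables found: p, q, r
Count = 3

3


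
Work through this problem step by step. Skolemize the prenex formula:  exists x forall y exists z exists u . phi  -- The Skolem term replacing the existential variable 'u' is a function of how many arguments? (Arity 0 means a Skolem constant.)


Quantifier prefix: exists x forall y exists z exists u
'u' is existentially quantified at position 4.
Universal variables preceding it: y
Skolem function arity = 1

1


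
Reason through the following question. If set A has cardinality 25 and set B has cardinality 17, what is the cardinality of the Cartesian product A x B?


The Cartesian product A x B contains all ordered pairs (a, b).
|A x B| = |A| * |B| = 25 * 17 = 425

425


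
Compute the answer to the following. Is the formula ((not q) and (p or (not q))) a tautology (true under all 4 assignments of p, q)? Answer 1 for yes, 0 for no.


Check all 4 assignments:
p=0, q=0: 1
p=0, q=1: 0
p=1, q=0: 1
p=1, q=1: 0
Satisfying count = 2/4.
Tautology iff count = 4: no.

0


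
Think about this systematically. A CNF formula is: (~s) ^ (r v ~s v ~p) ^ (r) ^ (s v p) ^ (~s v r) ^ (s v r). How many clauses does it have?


A CNF formula is a conjunction of clauses.
Clauses are separated by ^.
Counting the conjuncts: 6 clauses.

6


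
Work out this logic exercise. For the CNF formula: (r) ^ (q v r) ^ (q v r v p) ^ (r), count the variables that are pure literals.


Check each variable for pure literal status:
p: pure positive
q: pure positive
r: pure positive
Pure literal count = 3

3


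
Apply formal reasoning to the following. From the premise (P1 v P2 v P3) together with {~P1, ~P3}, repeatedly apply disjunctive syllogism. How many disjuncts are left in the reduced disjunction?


Original disjuncts (3): P1, P2, P3
Negated (eliminate): ~P1, ~P3
Remaining disjuncts: P2
Count = 3 - 2 = 1

1


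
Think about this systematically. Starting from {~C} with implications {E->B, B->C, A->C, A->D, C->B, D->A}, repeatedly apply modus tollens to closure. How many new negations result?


Initial negated facts: {~C}
Apply modus tollens to closure:
  ~C and B->C  =>  ~B
  ~C and A->C  =>  ~A
  ~A and D->A  =>  ~D
  ~B and E->B  =>  ~E
Final negated: {~A, ~B, ~C, ~D, ~E}
New negations: {~A, ~B, ~D, ~E}
Count = 4

4


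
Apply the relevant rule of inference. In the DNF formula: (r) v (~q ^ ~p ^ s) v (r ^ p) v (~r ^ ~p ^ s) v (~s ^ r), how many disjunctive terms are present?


A DNF formula is a disjunction of terms (conjunctions).
Terms are separated by v.
Counting the disjuncts: 5 terms.

5


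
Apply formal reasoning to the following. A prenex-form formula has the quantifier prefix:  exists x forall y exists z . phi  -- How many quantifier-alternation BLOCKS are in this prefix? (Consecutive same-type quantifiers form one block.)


Quantifier-type sequence: E A E  (A=forall, E=exists)
Group into maximal same-type runs:
  Ex1 | Ax1 | Ex1
Number of blocks = 3

3


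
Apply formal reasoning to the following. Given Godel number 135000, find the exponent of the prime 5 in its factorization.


Factorize 135000 by dividing by 5 repeatedly.
Division steps: 5 divides 135000 exactly 4 time(s).
Exponent of 5 = 4

4


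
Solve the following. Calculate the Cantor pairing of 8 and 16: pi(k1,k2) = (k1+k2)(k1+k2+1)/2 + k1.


k1 + k2 = 24
(k1+k2)(k1+k2+1)/2 = 24 * 25 / 2 = 300
pi = 300 + 8 = 308

308


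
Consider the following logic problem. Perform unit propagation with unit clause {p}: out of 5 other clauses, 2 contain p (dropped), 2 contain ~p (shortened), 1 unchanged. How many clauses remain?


Satisfied (removed): 2
Shortened (remain): 2
Unchanged (remain): 1
Remaining = 2 + 1 = 3

3


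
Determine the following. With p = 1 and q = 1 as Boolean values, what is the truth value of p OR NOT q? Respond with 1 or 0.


p = 1, q = 1
Operation: p OR NOT q
Evaluate: 1 OR NOT 1 = 1

1


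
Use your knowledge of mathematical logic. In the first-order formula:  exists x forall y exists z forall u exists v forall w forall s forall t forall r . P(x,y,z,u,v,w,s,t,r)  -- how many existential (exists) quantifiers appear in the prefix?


Quantifier prefix: exists x forall y exists z forall u exists v forall w forall s forall t forall r
Mark each quantifier type:
  E U E U E U U U U
Universal count = 6, Existential count = 3
Asked for existential (exists) quantifiers: 3

3


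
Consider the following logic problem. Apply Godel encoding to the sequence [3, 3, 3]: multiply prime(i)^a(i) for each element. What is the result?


Encode each element as an exponent of the corresponding prime:
  2^3 = 8
  3^3 = 27
  5^3 = 125
Product = 8 * 27 * 125 = 27000

27000


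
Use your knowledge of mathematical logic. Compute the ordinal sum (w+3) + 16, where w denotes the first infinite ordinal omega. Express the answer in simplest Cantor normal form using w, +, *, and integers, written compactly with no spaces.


Compute (w+3) + 16.
Ordinal + is associative but NOT commutative; for finite n>0, n + w = w but w + n stays w+n.
By associativity: (w+3) + 16 = w + (3+16) = w+19.
Result = w+19

w+19


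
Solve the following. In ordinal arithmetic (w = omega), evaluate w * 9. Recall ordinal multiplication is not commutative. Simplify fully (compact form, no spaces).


Compute w * 9.
Ordinal * is associative and left-distributive over +, but NOT commutative; for finite n>1, n*w = w but w*n stays w*n.
w * 9 means 9 copies of w concatenated: w*9.
Result = w*9

w*9


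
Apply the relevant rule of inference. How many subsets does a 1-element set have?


The power set of a set with n elements has 2^n elements.
|P(S)| = 2^1 = 2

2


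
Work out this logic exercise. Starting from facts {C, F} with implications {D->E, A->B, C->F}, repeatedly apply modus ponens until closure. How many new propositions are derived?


Initial facts: {C, F}
Apply modus ponens to closure:
  (no implication fires)
Final known: {C, F}
New propositions: {(none)}
Count = 0

0


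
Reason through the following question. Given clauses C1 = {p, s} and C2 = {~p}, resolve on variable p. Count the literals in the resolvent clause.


Remove p from C1 and ~p from C2.
C1 remainder: {s}
C2 remainder: {}
Union (resolvent): {s}
Resolvent has 1 literal(s).

1


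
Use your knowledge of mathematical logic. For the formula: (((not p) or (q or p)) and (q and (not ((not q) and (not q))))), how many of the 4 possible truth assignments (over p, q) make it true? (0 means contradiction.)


Check all 4 assignments:
p=0, q=0: 0
p=0, q=1: 1
p=1, q=0: 0
p=1, q=1: 1
Count of True = 2

2


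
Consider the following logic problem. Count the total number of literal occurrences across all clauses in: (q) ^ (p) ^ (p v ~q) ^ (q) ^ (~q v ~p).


Counting literals in each clause:
Clause 1: 1 literal(s)
Clause 2: 1 literal(s)
Clause 3: 2 literal(s)
Clause 4: 1 literal(s)
Clause 5: 2 literal(s)
Total = 7

7


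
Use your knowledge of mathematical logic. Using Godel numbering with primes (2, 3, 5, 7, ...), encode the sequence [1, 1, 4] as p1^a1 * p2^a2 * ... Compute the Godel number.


Encode each element as an exponent of the corresponding prime:
  2^1 = 2
  3^1 = 3
  5^4 = 625
Product = 2 * 3 * 625 = 3750

3750


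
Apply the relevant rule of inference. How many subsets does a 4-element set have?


The power set of a set with n elements has 2^n elements.
|P(S)| = 2^4 = 16

16


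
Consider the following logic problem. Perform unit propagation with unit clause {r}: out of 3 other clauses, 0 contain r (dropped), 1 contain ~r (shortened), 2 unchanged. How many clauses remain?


Satisfied (removed): 0
Shortened (remain): 1
Unchanged (remain): 2
Remaining = 1 + 2 = 3

3


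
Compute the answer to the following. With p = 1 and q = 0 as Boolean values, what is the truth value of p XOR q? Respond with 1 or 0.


p = 1, q = 0
Operation: p XOR q
Evaluate: 1 XOR 0 = 1

1


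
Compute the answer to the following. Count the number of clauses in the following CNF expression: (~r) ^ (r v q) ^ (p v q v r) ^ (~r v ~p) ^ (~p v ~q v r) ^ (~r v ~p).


A CNF formula is a conjunction of clauses.
Clauses are separated by ^.
Counting the conjuncts: 6 clauses.

6


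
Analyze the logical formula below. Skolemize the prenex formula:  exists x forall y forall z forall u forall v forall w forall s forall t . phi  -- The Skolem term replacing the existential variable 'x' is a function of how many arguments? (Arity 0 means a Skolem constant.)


Quantifier prefix: exists x forall y forall z forall u forall v forall w forall s forall t
'x' is existentially quantified at position 1.
No universal quantifiers precede it.
Skolem function arity = 0 (a Skolem constant)

0


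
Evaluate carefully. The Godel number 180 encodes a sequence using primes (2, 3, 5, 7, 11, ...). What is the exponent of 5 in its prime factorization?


Factorize 180 by dividing by 5 repeatedly.
Division steps: 5 divides 180 exactly 1 time(s).
Exponent of 5 = 1

1


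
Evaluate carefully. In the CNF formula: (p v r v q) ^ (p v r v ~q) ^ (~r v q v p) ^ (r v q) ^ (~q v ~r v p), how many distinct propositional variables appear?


Identify each variable that appears in the formula.
Variables found: p, q, r
Count = 3

3


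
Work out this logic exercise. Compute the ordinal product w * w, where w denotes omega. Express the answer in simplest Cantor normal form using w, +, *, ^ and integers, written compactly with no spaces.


Compute w * w.
Ordinal * is associative and left-distributive over +, but NOT commutative; for finite n>1, n*w = w but w*n stays w*n.
w * w = w^2 by definition.
Result = w^2

w^2


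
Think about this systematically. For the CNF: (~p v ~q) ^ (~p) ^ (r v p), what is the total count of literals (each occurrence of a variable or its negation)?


Counting literals in each clause:
Clause 1: 2 literal(s)
Clause 2: 1 literal(s)
Clause 3: 2 literal(s)
Total = 5

5


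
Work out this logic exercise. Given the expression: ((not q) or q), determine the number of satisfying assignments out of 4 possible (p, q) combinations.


Check all 4 assignments:
p=0, q=0: 1
p=0, q=1: 1
p=1, q=0: 1
p=1, q=1: 1
Count of True = 4

4


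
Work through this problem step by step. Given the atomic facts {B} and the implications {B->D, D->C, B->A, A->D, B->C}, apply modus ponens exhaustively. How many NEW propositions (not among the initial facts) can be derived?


Initial facts: {B}
Apply modus ponens to closure:
  B and B->D  =>  D
  D and D->C  =>  C
  B and B->A  =>  A
Final known: {A, B, C, D}
New propositions: {A, C, D}
Count = 3

3


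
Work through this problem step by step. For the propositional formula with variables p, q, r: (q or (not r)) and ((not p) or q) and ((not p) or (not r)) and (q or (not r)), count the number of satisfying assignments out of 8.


Evaluate all 8 assignments for p, q, r:
p=0, q=0, r=0: 1
p=0, q=0, r=1: 0
p=0, q=1, r=0: 1
p=0, q=1, r=1: 1
p=1, q=0, r=0: 0
p=1, q=0, r=1: 0
p=1, q=1, r=0: 1
p=1, q=1, r=1: 0
Satisfying count = 4

4


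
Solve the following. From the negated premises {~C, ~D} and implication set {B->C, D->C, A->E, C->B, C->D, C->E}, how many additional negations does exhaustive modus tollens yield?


Initial negated facts: {~C, ~D}
Apply modus tollens to closure:
  ~C and B->C  =>  ~B
Final negated: {~B, ~C, ~D}
New negations: {~B}
Count = 1

1


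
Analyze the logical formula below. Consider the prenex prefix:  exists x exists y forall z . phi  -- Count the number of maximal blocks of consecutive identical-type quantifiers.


Quantifier-type sequence: E E A  (A=forall, E=exists)
Group into maximal same-type runs:
  Ex2 | Ax1
Number of blocks = 2

2


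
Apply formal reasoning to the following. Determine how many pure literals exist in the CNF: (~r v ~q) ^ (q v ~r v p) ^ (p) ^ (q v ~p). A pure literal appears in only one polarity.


Check each variable for pure literal status:
p: mixed (not pure)
q: mixed (not pure)
r: pure negative
Pure literal count = 1

1


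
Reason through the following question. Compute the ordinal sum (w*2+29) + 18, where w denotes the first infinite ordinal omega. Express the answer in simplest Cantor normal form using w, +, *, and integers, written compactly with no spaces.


Compute (w*2+29) + 18.
Ordinal + is associative but NOT commutative; for finite n>0, n + w = w but w + n stays w+n.
By associativity: (w*2+29) + 18 = w*2 + (29+18) = w*2+47.
Result = w*2+47

w*2+47


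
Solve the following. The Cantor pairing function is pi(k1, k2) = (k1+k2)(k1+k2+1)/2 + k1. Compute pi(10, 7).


k1 + k2 = 17
(k1+k2)(k1+k2+1)/2 = 17 * 18 / 2 = 153
pi = 153 + 10 = 163

163


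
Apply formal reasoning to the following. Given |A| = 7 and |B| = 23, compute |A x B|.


The Cartesian product A x B contains all ordered pairs (a, b).
|A x B| = |A| * |B| = 7 * 23 = 161

161


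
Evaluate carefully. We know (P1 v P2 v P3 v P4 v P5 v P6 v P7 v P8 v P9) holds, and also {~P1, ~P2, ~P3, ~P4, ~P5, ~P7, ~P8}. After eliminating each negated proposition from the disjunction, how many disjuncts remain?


Original disjuncts (9): P1, P2, P3, P4, P5, P6, P7, P8, P9
Negated (eliminate): ~P1, ~P2, ~P3, ~P4, ~P5, ~P7, ~P8
Remaining disjuncts: P6, P9
Count = 9 - 7 = 2

2


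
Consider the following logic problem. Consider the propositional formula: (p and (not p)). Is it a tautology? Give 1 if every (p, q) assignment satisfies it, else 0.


Check all 4 assignments:
p=0, q=0: 0
p=0, q=1: 0
p=1, q=0: 0
p=1, q=1: 0
Satisfying count = 0/4.
Tautology iff count = 4: no.

0


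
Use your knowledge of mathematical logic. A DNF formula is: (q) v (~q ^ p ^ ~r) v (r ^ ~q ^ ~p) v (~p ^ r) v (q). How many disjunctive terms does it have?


A DNF formula is a disjunction of terms (conjunctions).
Terms are separated by v.
Counting the disjuncts: 5 terms.

5


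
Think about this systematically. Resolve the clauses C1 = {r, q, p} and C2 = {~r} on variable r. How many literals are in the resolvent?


Remove r from C1 and ~r from C2.
C1 remainder: {q, p}
C2 remainder: {}
Union (resolvent): {p, q}
Resolvent has 2 literal(s).

2


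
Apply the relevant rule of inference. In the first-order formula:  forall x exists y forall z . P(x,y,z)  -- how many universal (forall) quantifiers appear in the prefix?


Quantifier prefix: forall x exists y forall z
Mark each quantifier type:
  U E U
Universal count = 2, Existential count = 1
Asked for universal (forall) quantifiers: 2

2


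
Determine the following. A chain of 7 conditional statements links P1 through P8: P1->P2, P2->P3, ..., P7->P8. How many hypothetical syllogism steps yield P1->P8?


With 7 implications in a chain connecting 8 propositions:
P1->P2, P2->P3, ..., P7->P8
Steps needed = (number of implications) - 1 = 7 - 1 = 6

6


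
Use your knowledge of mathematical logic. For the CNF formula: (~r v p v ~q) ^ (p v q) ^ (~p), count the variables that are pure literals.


Check each variable for pure literal status:
p: mixed (not pure)
q: mixed (not pure)
r: pure negative
Pure literal count = 1

1


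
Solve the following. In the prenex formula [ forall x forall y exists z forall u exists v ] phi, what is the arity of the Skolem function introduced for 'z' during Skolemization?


Quantifier prefix: forall x forall y exists z forall u exists v
'z' is existentially quantified at position 3.
Universal variables preceding it: x, y
Skolem function arity = 2

2


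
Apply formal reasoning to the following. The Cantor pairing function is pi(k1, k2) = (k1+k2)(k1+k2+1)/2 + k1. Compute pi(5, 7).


k1 + k2 = 12
(k1+k2)(k1+k2+1)/2 = 12 * 13 / 2 = 78
pi = 78 + 5 = 83

83


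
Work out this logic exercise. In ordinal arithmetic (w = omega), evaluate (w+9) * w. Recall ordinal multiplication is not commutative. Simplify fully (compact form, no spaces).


Compute (w+9) * w.
Ordinal * is associative and left-distributive over +, but NOT commutative; for finite n>1, n*w = w but w*n stays w*n.
(w+9) * w = sup{(w+9)*k : k<w} = sup{w*k+9} = w^2 (the +9 tail is absorbed in the limit).
Result = w^2

w^2
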